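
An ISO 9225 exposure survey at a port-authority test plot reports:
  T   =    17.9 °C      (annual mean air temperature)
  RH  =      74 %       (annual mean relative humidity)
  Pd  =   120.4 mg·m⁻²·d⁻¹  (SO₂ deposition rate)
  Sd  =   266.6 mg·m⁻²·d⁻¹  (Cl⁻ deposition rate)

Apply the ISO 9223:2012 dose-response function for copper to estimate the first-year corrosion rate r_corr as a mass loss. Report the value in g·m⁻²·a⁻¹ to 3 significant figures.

r_corr = 21.2 g·m⁻²·a⁻¹

copper: f(T) = -0.080·(T−10) [T>10 °C] = -0.6320
  SO₂ term: 0.0053·120.4^0.26·exp(0.059·74-0.6320) = 0.7707
  Sd branch = 0.01025·Sd^0.27·e^(0.036·RH+0.049·T) = 1.598 μm/a
  sum: 0.7707 + 1.598 → r_corr = 2.369 μm/a
Convert to mass loss: 2.369 μm/a × 8.96 g/cm³ = 21.22 g·m⁻²·a⁻¹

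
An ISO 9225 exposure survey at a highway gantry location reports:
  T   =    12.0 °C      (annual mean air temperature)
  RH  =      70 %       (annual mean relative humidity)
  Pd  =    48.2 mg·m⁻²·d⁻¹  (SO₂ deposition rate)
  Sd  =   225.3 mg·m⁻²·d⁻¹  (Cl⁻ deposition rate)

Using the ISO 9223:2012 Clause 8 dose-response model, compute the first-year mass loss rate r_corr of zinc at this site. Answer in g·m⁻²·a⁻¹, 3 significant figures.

r_corr = 24.3 g·m⁻²·a⁻¹

zinc: f(T) = -0.071·(T−10) [T>10 °C] = -0.1420
  sulphur-dioxide contribution → 1.541 μm/a
  chloride contribution → 1.863 μm/a
  total first-year rate 3.405 μm/a
Convert to mass loss: 3.405 μm/a × 7.14 g/cm³ = 24.31 g·m⁻²·a⁻¹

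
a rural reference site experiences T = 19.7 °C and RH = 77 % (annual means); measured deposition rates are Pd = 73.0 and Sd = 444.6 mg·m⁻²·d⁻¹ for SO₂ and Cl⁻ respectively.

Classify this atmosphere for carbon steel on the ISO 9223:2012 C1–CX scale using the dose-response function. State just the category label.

C5

carbon steel: T>10 °C ⇒ hinge -0.054·(19.7−10) = -0.5238
  Pd branch = 1.77·Pd^0.52·e^(0.02·RH+f) = 45.52 μm/a
  Sd branch = 0.102·Sd^0.62·e^(0.033·RH+0.04·T) = 124.8 μm/a
  sum: 45.52 + 124.8 → r_corr = 170.3 μm/a
Category bounds: 80…200 μm/a bracket r_corr ⇒ C5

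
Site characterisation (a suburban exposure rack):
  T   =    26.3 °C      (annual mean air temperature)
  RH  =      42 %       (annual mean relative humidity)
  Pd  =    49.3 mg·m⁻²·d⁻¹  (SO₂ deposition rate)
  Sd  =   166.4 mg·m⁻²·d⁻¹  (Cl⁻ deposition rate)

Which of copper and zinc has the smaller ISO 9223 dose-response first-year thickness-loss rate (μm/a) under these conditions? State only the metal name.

copper: temperature factor f = -0.080·(16.3) = -1.3040
  sulphur-dioxide contribution → 0.04724 μm/a
  chloride contribution → 0.6711 μm/a
  total first-year rate 0.7183 μm/a
zinc: T>10 °C ⇒ hinge -0.071·(26.3−10) = -1.1573
  sulphur-dioxide contribution → 0.1556 μm/a
  chloride contribution → 4.226 μm/a
  ⇒ r_corr(zinc) = 4.381 μm/a
Ordering by μm/a: zinc (4.38) > copper (0.718)

copper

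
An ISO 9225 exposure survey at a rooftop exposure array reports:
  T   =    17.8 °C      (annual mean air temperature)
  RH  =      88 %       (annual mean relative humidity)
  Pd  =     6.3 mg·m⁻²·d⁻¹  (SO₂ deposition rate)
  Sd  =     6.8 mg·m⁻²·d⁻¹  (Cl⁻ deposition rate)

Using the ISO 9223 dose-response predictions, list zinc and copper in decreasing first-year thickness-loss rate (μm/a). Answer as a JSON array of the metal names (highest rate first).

zinc: temperature factor f = -0.071·(7.8) = -0.5538
  Pd branch = 0.0129·Pd^0.44·e^(0.046·RH+f) = 0.9546 μm/a
  Sd branch = 0.0175·Sd^0.57·e^(0.008·RH+0.085·T) = 0.4791 μm/a
  sum: 0.9546 + 0.4791 → r_corr = 1.434 μm/a
copper: temperature factor f = -0.080·(7.8) = -0.6240
  Pd branch = 0.0053·Pd^0.26·e^(0.059·RH+f) = 0.8241 μm/a
  Cl⁻ term: 0.01025·6.8^0.27·exp(0.036·88+0.049·17.8) = 0.9775
  r_corr = 0.8241 + 0.9775 = 1.802 μm/a
Ordering by μm/a: copper (1.8) > zinc (1.43)

["copper", "zinc"]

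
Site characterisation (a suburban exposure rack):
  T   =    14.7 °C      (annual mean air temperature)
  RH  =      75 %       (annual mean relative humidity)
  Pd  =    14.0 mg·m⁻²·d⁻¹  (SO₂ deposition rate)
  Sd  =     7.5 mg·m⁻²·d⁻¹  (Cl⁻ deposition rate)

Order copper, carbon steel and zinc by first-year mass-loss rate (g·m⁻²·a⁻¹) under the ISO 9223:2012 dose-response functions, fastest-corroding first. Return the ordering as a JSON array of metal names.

["carbon steel", "copper", "zinc"]

copper: temperature factor f = -0.080·(4.7) = -0.3760
  sulphur-dioxide contribution → 0.6036 μm/a
  chloride contribution → 0.54 μm/a
  ⇒ r_corr(copper) = 1.144 μm/a
  mass loss = 1.144 μm/a × 8.96 g/cm³ = 10.25 g·m⁻²·a⁻¹
carbon steel: f(T) = -0.054·(T−10) [T>10 °C] = -0.2538
  sulphur-dioxide contribution → 24.28 μm/a
  chloride contribution → 7.61 μm/a
  total first-year rate 31.89 μm/a
  mass loss = 31.89 μm/a × 7.85 g/cm³ = 250.3 g·m⁻²·a⁻¹
zinc: T>10 °C ⇒ hinge -0.071·(14.7−10) = -0.3337
  sulphur-dioxide contribution → 0.9296 μm/a
  chloride contribution → 0.3508 μm/a
  total first-year rate 1.28 μm/a
  mass loss = 1.28 μm/a × 7.14 g/cm³ = 9.142 g·m⁻²·a⁻¹
Ordering by g·m⁻²·a⁻¹: carbon steel (250) > copper (10.2) > zinc (9.14)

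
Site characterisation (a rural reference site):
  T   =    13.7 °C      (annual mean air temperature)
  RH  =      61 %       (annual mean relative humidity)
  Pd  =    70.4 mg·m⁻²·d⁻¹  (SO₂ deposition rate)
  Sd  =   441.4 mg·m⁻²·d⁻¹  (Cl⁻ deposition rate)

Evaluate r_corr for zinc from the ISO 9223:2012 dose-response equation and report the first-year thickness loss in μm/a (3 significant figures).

r_corr = 4.01 μm/a

zinc: f(T) = -0.071·(T−10) [T>10 °C] = -0.2627
  sulphur-dioxide contribution → 1.067 μm/a
  chloride contribution → 2.939 μm/a
  ⇒ r_corr(zinc) = 4.006 μm/a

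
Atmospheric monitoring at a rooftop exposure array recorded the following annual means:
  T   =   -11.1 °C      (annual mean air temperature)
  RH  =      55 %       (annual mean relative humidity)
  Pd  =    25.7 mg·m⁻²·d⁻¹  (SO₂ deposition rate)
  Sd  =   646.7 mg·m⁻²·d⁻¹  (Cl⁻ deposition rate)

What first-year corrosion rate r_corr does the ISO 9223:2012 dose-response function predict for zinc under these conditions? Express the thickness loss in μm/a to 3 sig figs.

zinc: temperature factor f = +0.038·(-21.1) = -0.8018
  Pd branch = 0.0129·Pd^0.44·e^(0.046·RH+f) = 0.303 μm/a
  Cl⁻ term: 0.0175·646.7^0.57·exp(0.008·55+0.085·-11.1) = 0.4231
  sum: 0.303 + 0.4231 → r_corr = 0.7262 μm/a

r_corr = 0.726 μm/a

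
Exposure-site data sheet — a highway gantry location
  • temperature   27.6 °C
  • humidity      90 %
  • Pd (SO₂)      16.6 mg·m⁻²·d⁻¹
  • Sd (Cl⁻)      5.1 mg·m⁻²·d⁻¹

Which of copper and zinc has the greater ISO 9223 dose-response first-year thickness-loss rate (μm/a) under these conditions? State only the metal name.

copper

copper: f(T) = -0.080·(T−10) [T>10 °C] = -1.4080
  sulphur-dioxide contribution → 0.5447 μm/a
  chloride contribution → 1.571 μm/a
  total first-year rate 2.116 μm/a
zinc: T>10 °C ⇒ hinge -0.071·(27.6−10) = -1.2496
  sulphur-dioxide contribution → 0.7993 μm/a
  chloride contribution → 0.9504 μm/a
  ⇒ r_corr(zinc) = 1.75 μm/a
Ordering by μm/a: copper (2.12) > zinc (1.75)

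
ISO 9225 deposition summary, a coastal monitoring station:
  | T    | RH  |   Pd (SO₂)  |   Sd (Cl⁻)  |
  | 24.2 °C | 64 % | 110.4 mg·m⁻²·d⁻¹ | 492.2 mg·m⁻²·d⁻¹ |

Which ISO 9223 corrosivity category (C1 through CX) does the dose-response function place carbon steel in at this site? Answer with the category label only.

C5

carbon steel: temperature factor f = -0.054·(14.2) = -0.7668
  Pd branch = 1.77·Pd^0.52·e^(0.02·RH+f) = 34.13 μm/a
  Cl⁻ term: 0.102·492.2^0.62·exp(0.033·64+0.04·24.2) = 103.6
  r_corr = 34.13 + 103.6 = 137.7 μm/a
Category bounds: 80…200 μm/a bracket r_corr ⇒ C5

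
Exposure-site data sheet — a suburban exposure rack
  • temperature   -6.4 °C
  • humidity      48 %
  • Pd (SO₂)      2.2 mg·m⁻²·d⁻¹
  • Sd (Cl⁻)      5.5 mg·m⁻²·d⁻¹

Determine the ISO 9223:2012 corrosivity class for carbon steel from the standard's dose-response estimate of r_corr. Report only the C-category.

C2

carbon steel: f(T) = +0.150·(T−10) [T≤10 °C] = -2.4600
  sulphur-dioxide contribution → 0.5951 μm/a
  chloride contribution → 1.108 μm/a
  ⇒ r_corr(carbon steel) = 1.703 μm/a
Category bounds: 1.3…25 μm/a bracket r_corr ⇒ C2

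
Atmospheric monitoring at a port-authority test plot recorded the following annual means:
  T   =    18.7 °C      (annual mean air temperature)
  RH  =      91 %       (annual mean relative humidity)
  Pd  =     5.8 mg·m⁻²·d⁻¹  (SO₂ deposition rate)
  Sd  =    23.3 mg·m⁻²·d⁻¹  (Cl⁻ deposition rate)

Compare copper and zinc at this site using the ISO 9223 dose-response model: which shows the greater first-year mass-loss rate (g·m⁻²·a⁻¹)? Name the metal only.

copper

copper: temperature factor f = -0.080·(8.7) = -0.6960
  sulphur-dioxide contribution → 0.8958 μm/a
  chloride contribution → 1.587 μm/a
  ⇒ r_corr(copper) = 2.483 μm/a
  mass loss = 2.483 μm/a × 8.96 g/cm³ = 22.25 g·m⁻²·a⁻¹
zinc: f(T) = -0.071·(T−10) [T>10 °C] = -0.6177
  sulphur-dioxide contribution → 0.9913 μm/a
  chloride contribution → 1.069 μm/a
  ⇒ r_corr(zinc) = 2.06 μm/a
  mass loss = 2.06 μm/a × 7.14 g/cm³ = 14.71 g·m⁻²·a⁻¹
Ordering by g·m⁻²·a⁻¹: copper (22.2) > zinc (14.7)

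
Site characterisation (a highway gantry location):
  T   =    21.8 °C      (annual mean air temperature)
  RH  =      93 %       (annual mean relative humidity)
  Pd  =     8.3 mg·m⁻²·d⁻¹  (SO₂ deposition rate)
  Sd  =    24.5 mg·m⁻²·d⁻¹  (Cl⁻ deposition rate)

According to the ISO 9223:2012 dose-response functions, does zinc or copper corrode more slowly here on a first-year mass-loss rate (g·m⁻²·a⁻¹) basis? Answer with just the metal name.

zinc: temperature factor f = -0.071·(11.8) = -0.8378
  Pd branch = 0.0129·Pd^0.44·e^(0.046·RH+f) = 1.021 μm/a
  Cl⁻ term: 0.0175·24.5^0.57·exp(0.008·93+0.085·21.8) = 1.455
  r_corr = 1.021 + 1.455 = 2.476 μm/a
  mass loss = 2.476 μm/a × 7.14 g/cm³ = 17.68 g·m⁻²·a⁻¹
copper: T>10 °C ⇒ hinge -0.080·(21.8−10) = -0.9440
  Pd branch = 0.0053·Pd^0.26·e^(0.059·RH+f) = 0.8634 μm/a
  Cl⁻ term: 0.01025·24.5^0.27·exp(0.036·93+0.049·21.8) = 2.012
  sum: 0.8634 + 2.012 → r_corr = 2.876 μm/a
  mass loss = 2.876 μm/a × 8.96 g/cm³ = 25.77 g·m⁻²·a⁻¹
Ordering by g·m⁻²·a⁻¹: copper (25.8) > zinc (17.7)

zinc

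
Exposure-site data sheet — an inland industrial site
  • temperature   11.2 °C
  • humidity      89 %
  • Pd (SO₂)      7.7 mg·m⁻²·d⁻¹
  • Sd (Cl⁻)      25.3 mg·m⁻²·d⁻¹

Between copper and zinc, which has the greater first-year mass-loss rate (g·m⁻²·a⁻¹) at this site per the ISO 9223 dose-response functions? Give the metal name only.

copper

copper: T>10 °C ⇒ hinge -0.080·(11.2−10) = -0.0960
  sulphur-dioxide contribution → 1.562 μm/a
  chloride contribution → 1.046 μm/a
  ⇒ r_corr(copper) = 2.607 μm/a
  mass loss = 2.607 μm/a × 8.96 g/cm³ = 23.36 g·m⁻²·a⁻¹
zinc: temperature factor f = -0.071·(1.2) = -0.0852
  sulphur-dioxide contribution → 1.744 μm/a
  chloride contribution → 0.5828 μm/a
  ⇒ r_corr(zinc) = 2.327 μm/a
  mass loss = 2.327 μm/a × 7.14 g/cm³ = 16.62 g·m⁻²·a⁻¹
Ordering by g·m⁻²·a⁻¹: copper (23.4) > zinc (16.6)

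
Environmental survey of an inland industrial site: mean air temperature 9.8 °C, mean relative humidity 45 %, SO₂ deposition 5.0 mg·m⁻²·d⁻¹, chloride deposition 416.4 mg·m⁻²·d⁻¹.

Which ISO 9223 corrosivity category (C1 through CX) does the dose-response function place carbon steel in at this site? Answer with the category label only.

carbon steel: T≤10 °C ⇒ hinge +0.150·(9.8−10) = -0.0300
  Pd branch = 1.77·Pd^0.52·e^(0.02·RH+f) = 9.756 μm/a
  Sd branch = 0.102·Sd^0.62·e^(0.033·RH+0.04·T) = 28.05 μm/a
  r_corr = 9.756 + 28.05 = 37.8 μm/a
Category bounds: 25…50 μm/a bracket r_corr ⇒ C3

C3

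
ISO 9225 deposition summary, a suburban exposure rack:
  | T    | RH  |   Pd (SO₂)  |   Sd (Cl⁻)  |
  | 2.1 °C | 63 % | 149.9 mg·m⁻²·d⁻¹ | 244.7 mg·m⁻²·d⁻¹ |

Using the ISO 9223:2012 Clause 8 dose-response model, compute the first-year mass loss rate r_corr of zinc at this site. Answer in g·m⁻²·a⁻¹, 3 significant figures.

r_corr = 16.9 g·m⁻²·a⁻¹

zinc: T≤10 °C ⇒ hinge +0.038·(2.1−10) = -0.3002
  SO₂ term: 0.0129·149.9^0.44·exp(0.046·63-0.3002) = 1.571
  Cl⁻ term: 0.0175·244.7^0.57·exp(0.008·63+0.085·2.1) = 0.7961
  r_corr = 1.571 + 0.7961 = 2.367 μm/a
Convert to mass loss: 2.367 μm/a × 7.14 g/cm³ = 16.9 g·m⁻²·a⁻¹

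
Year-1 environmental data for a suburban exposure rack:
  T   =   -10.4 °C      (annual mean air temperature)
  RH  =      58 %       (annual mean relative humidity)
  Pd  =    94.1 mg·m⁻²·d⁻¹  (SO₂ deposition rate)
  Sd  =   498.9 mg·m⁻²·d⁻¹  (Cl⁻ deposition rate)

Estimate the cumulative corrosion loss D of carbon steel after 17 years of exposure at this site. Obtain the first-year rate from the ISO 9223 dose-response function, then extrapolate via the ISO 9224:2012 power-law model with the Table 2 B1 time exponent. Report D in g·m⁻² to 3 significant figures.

D(17) = 839 g·m⁻²

carbon steel: f(T) = +0.150·(T−10) [T≤10 °C] = -3.0600
  SO₂ term: 1.77·94.1^0.52·exp(0.02·58-3.0600) = 2.812
  Cl⁻ term: 0.102·498.9^0.62·exp(0.033·58+0.04·-10.4) = 21.48
  r_corr = 2.812 + 21.48 = 24.29 μm/a
Long-term exponent b (ISO 9224 Table 2, B1) = 0.523
  D(17) = 24.29 × 17^0.523 = 24.29 × 4.401 = 106.9 μm
  Mass loss = 106.9 μm × 7.85 g/cm³ = 839 g·m⁻²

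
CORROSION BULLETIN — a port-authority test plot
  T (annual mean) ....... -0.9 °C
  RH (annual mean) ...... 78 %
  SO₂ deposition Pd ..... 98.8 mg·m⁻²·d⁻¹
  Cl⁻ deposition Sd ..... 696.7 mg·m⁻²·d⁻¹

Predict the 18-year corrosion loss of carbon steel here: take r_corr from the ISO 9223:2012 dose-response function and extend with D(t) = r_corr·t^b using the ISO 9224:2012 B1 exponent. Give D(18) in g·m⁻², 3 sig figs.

carbon steel: temperature factor f = +0.150·(-10.9) = -1.6350
  SO₂ term: 1.77·98.8^0.52·exp(0.02·78-1.6350) = 17.89
  Sd branch = 0.102·Sd^0.62·e^(0.033·RH+0.04·T) = 74.74 μm/a
  sum: 17.89 + 74.74 → r_corr = 92.63 μm/a
Long-term exponent b (ISO 9224 Table 2, B1) = 0.523
  D(18) = 92.63 × 18^0.523 = 92.63 × 4.534 = 420 μm
  Mass loss = 420 μm × 7.85 g/cm³ = 3297 g·m⁻²

D(18) = 3.30e+03 g·m⁻²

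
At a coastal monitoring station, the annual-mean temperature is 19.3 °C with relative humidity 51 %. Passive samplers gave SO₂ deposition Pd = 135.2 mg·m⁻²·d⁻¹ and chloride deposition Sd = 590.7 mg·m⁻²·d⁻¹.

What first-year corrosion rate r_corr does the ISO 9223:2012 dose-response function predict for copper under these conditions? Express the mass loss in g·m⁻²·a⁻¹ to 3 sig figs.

r_corr = 9.94 g·m⁻²·a⁻¹

copper: T>10 °C ⇒ hinge -0.080·(19.3−10) = -0.7440
  sulphur-dioxide contribution → 0.1828 μm/a
  chloride contribution → 0.927 μm/a
  ⇒ r_corr(copper) = 1.11 μm/a
Convert to mass loss: 1.11 μm/a × 8.96 g/cm³ = 9.944 g·m⁻²·a⁻¹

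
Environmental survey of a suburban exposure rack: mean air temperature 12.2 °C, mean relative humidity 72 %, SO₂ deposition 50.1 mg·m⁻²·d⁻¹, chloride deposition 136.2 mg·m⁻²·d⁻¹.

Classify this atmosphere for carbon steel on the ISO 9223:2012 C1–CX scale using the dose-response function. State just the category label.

C5

carbon steel: T>10 °C ⇒ hinge -0.054·(12.2−10) = -0.1188
  sulphur-dioxide contribution → 50.78 μm/a
  chloride contribution → 37.64 μm/a
  total first-year rate 88.41 μm/a
88.4 μm/a falls in (80, 200] for carbon steel → category C5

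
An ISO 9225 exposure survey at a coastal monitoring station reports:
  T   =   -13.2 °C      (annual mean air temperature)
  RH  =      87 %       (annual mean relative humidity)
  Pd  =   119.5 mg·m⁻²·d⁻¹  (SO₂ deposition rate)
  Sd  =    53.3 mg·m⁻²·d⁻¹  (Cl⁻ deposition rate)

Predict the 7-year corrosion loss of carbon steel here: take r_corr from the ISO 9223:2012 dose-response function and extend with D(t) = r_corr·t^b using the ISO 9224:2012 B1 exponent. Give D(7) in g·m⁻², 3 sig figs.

carbon steel: f(T) = +0.150·(T−10) [T≤10 °C] = -3.4800
  Pd branch = 1.77·Pd^0.52·e^(0.02·RH+f) = 3.737 μm/a
  Cl⁻ term: 0.102·53.3^0.62·exp(0.033·87+0.04·-13.2) = 12.49
  r_corr = 3.737 + 12.49 = 16.23 μm/a
ISO 9224: D(t) = r_corr · t^b with b = 0.523 (carbon steel, B1)
  D(7) = 16.23 × 7^0.523 = 16.23 × 2.767 = 44.91 μm
  Mass loss = 44.91 μm × 7.85 g/cm³ = 352.5 g·m⁻²

D(7) = 353 g·m⁻²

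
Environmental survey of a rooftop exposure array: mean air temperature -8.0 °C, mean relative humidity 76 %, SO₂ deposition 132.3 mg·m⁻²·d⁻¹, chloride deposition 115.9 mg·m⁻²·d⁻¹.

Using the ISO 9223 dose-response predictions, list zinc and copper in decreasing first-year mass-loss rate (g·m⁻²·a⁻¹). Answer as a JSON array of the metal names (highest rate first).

["zinc", "copper"]

zinc: temperature factor f = +0.038·(-18.0) = -0.6840
  SO₂ term: 0.0129·132.3^0.44·exp(0.046·76-0.6840) = 1.842
  Sd branch = 0.0175·Sd^0.57·e^(0.008·RH+0.085·T) = 0.2445 μm/a
  sum: 1.842 + 0.2445 → r_corr = 2.087 μm/a
  mass loss = 2.087 μm/a × 7.14 g/cm³ = 14.9 g·m⁻²·a⁻¹
copper: temperature factor f = +0.126·(-18.0) = -2.2680
  SO₂ term: 0.0053·132.3^0.26·exp(0.059·76-2.2680) = 0.1731
  Cl⁻ term: 0.01025·115.9^0.27·exp(0.036·76+0.049·-8.0) = 0.3855
  r_corr = 0.1731 + 0.3855 = 0.5586 μm/a
  mass loss = 0.5586 μm/a × 8.96 g/cm³ = 5.005 g·m⁻²·a⁻¹
Ordering by g·m⁻²·a⁻¹: zinc (14.9) > copper (5)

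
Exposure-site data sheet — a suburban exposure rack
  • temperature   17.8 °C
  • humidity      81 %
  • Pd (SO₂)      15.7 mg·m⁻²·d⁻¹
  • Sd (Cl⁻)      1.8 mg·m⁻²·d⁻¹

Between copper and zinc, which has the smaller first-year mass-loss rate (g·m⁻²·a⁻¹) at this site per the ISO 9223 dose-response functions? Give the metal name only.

zinc

copper: f(T) = -0.080·(T−10) [T>10 °C] = -0.6240
  SO₂ term: 0.0053·15.7^0.26·exp(0.059·81-0.6240) = 0.6914
  Sd branch = 0.01025·Sd^0.27·e^(0.036·RH+0.049·T) = 0.5307 μm/a
  sum: 0.6914 + 0.5307 → r_corr = 1.222 μm/a
  mass loss = 1.222 μm/a × 8.96 g/cm³ = 10.95 g·m⁻²·a⁻¹
zinc: T>10 °C ⇒ hinge -0.071·(17.8−10) = -0.5538
  SO₂ term: 0.0129·15.7^0.44·exp(0.046·81-0.5538) = 1.034
  Cl⁻ term: 0.0175·1.8^0.57·exp(0.008·81+0.085·17.8) = 0.2124
  sum: 1.034 + 0.2124 → r_corr = 1.246 μm/a
  mass loss = 1.246 μm/a × 7.14 g/cm³ = 8.898 g·m⁻²·a⁻¹
Ordering by g·m⁻²·a⁻¹: copper (10.9) > zinc (8.9)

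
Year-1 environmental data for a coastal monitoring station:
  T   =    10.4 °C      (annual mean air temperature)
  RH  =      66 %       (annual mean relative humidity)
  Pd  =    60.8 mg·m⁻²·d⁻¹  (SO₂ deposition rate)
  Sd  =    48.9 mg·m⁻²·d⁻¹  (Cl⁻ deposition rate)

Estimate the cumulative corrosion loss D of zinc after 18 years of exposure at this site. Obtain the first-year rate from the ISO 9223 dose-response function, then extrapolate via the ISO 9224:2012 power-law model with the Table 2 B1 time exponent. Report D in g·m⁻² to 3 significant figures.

D(18) = 168 g·m⁻²

zinc: T>10 °C ⇒ hinge -0.071·(10.4−10) = -0.0284
  Pd branch = 0.0129·Pd^0.44·e^(0.046·RH+f) = 1.591 μm/a
  Cl⁻ term: 0.0175·48.9^0.57·exp(0.008·66+0.085·10.4) = 0.6594
  sum: 1.591 + 0.6594 → r_corr = 2.251 μm/a
Power-law: D(18) = r_corr · 18^0.813
  D(18) = 2.251 × 18^0.813 = 2.251 × 10.48 = 23.59 μm
  Mass loss = 23.59 μm × 7.14 g/cm³ = 168.5 g·m⁻²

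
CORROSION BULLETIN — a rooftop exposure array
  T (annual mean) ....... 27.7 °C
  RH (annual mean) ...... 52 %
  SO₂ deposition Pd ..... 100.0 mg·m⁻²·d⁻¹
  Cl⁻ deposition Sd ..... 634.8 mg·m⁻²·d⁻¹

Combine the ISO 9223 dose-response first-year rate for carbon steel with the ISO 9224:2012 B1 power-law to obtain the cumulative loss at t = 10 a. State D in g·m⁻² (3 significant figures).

D(10) = 3.01e+03 g·m⁻²

carbon steel: temperature factor f = -0.054·(17.7) = -0.9558
  sulphur-dioxide contribution → 21.11 μm/a
  chloride contribution → 93.9 μm/a
  total first-year rate 115 μm/a
ISO 9224: D(t) = r_corr · t^b with b = 0.523 (carbon steel, B1)
  D(10) = 115 × 10^0.523 = 115 × 3.334 = 383.5 μm
  Mass loss = 383.5 μm × 7.85 g/cm³ = 3010 g·m⁻²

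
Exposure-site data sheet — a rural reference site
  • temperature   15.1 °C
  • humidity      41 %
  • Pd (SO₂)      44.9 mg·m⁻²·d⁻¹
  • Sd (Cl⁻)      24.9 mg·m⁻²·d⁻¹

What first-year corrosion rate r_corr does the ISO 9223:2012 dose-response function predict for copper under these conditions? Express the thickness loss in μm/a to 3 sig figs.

copper: T>10 °C ⇒ hinge -0.080·(15.1−10) = -0.4080
  Pd branch = 0.0053·Pd^0.26·e^(0.059·RH+f) = 0.1065 μm/a
  Sd branch = 0.01025·Sd^0.27·e^(0.036·RH+0.049·T) = 0.2239 μm/a
  r_corr = 0.1065 + 0.2239 = 0.3304 μm/a

r_corr = 0.330 μm/a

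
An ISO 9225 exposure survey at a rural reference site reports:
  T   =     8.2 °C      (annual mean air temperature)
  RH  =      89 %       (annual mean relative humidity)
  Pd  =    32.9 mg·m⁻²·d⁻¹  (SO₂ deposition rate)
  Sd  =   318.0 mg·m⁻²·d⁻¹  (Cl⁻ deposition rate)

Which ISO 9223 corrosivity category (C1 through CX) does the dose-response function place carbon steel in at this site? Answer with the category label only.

carbon steel: temperature factor f = +0.150·(-1.8) = -0.2700
  Pd branch = 1.77·Pd^0.52·e^(0.02·RH+f) = 49.28 μm/a
  Sd branch = 0.102·Sd^0.62·e^(0.033·RH+0.04·T) = 95.08 μm/a
  sum: 49.28 + 95.08 → r_corr = 144.4 μm/a
Category bounds: 80…200 μm/a bracket r_corr ⇒ C5

C5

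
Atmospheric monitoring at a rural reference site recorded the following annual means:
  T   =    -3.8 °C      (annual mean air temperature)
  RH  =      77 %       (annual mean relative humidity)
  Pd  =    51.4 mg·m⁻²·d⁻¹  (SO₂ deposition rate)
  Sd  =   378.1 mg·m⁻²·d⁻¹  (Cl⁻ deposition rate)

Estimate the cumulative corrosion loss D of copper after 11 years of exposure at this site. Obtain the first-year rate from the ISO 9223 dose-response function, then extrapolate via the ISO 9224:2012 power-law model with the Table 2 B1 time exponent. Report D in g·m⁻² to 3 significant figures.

copper: temperature factor f = +0.126·(-13.8) = -1.7388
  Pd branch = 0.0053·Pd^0.26·e^(0.059·RH+f) = 0.2438 μm/a
  Sd branch = 0.01025·Sd^0.27·e^(0.036·RH+0.049·T) = 0.6756 μm/a
  sum: 0.2438 + 0.6756 → r_corr = 0.9193 μm/a
Power-law: D(11) = r_corr · 11^0.667
  D(11) = 0.9193 × 11^0.667 = 0.9193 × 4.95 = 4.551 μm
  Mass loss = 4.551 μm × 8.96 g/cm³ = 40.78 g·m⁻²

D(11) = 40.8 g·m⁻²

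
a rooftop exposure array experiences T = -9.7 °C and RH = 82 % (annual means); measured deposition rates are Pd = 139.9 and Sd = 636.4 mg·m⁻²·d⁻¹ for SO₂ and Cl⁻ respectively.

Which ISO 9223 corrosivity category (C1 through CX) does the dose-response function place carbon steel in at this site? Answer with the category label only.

carbon steel: f(T) = +0.150·(T−10) [T≤10 °C] = -2.9550
  sulphur-dioxide contribution → 6.204 μm/a
  chloride contribution → 56.7 μm/a
  total first-year rate 62.91 μm/a
ISO 9223 Table 2 (carbon steel): 50 < 62.9 ≤ 80 μm/a ⇒ C4

C4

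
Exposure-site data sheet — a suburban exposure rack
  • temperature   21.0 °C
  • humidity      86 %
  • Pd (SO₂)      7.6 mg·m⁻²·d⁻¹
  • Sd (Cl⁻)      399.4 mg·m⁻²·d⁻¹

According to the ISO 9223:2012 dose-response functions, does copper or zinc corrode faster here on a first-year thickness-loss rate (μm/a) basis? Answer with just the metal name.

zinc

copper: temperature factor f = -0.080·(11.0) = -0.8800
  SO₂ term: 0.0053·7.6^0.26·exp(0.059·86-0.8800) = 0.5953
  Sd branch = 0.01025·Sd^0.27·e^(0.036·RH+0.049·T) = 3.196 μm/a
  r_corr = 0.5953 + 3.196 = 3.791 μm/a
zinc: f(T) = -0.071·(T−10) [T>10 °C] = -0.7810
  Pd branch = 0.0129·Pd^0.44·e^(0.046·RH+f) = 0.7534 μm/a
  Cl⁻ term: 0.0175·399.4^0.57·exp(0.008·86+0.085·21.0) = 6.307
  sum: 0.7534 + 6.307 → r_corr = 7.061 μm/a
Ordering by μm/a: zinc (7.06) > copper (3.79)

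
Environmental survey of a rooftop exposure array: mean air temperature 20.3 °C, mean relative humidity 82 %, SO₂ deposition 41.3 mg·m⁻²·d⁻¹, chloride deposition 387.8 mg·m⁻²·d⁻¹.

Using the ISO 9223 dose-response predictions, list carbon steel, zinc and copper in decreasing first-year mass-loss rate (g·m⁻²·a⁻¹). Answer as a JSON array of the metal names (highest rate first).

["carbon steel", "zinc", "copper"]

carbon steel: T>10 °C ⇒ hinge -0.054·(20.3−10) = -0.5562
  SO₂ term: 1.77·41.3^0.52·exp(0.02·82-0.5562) = 36.22
  Sd branch = 0.102·Sd^0.62·e^(0.033·RH+0.04·T) = 138.5 μm/a
  sum: 36.22 + 138.5 → r_corr = 174.7 μm/a
  mass loss = 174.7 μm/a × 7.85 g/cm³ = 1371 g·m⁻²·a⁻¹
zinc: f(T) = -0.071·(T−10) [T>10 °C] = -0.7313
  Pd branch = 0.0129·Pd^0.44·e^(0.046·RH+f) = 1.387 μm/a
  Sd branch = 0.0175·Sd^0.57·e^(0.008·RH+0.085·T) = 5.66 μm/a
  sum: 1.387 + 5.66 → r_corr = 7.047 μm/a
  mass loss = 7.047 μm/a × 7.14 g/cm³ = 50.32 g·m⁻²·a⁻¹
copper: temperature factor f = -0.080·(10.3) = -0.8240
  Pd branch = 0.0053·Pd^0.26·e^(0.059·RH+f) = 0.7721 μm/a
  Cl⁻ term: 0.01025·387.8^0.27·exp(0.036·82+0.049·20.3) = 2.653
  r_corr = 0.7721 + 2.653 = 3.425 μm/a
  mass loss = 3.425 μm/a × 8.96 g/cm³ = 30.69 g·m⁻²·a⁻¹
Ordering by g·m⁻²·a⁻¹: carbon steel (1370) > zinc (50.3) > copper (30.7)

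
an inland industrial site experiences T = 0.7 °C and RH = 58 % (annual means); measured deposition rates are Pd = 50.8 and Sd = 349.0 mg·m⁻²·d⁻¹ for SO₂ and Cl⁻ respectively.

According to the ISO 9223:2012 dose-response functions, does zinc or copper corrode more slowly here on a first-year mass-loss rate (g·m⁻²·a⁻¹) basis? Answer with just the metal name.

copper

zinc: temperature factor f = +0.038·(-9.3) = -0.3534
  sulphur-dioxide contribution → 0.7352 μm/a
  chloride contribution → 0.8314 μm/a
  ⇒ r_corr(zinc) = 1.567 μm/a
  mass loss = 1.567 μm/a × 7.14 g/cm³ = 11.19 g·m⁻²·a⁻¹
copper: T≤10 °C ⇒ hinge +0.126·(0.7−10) = -1.1718
  sulphur-dioxide contribution → 0.1397 μm/a
  chloride contribution → 0.4159 μm/a
  ⇒ r_corr(copper) = 0.5556 μm/a
  mass loss = 0.5556 μm/a × 8.96 g/cm³ = 4.978 g·m⁻²·a⁻¹
Ordering by g·m⁻²·a⁻¹: zinc (11.2) > copper (4.98)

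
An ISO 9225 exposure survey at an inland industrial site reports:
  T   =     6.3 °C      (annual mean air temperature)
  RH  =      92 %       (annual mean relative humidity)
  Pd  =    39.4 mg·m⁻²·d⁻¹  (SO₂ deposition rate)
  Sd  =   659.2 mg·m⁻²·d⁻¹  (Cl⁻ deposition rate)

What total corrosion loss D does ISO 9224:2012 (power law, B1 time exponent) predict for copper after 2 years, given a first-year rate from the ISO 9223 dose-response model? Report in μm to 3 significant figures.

D(2) = 6.63 μm

copper: temperature factor f = +0.126·(-3.7) = -0.4662
  Pd branch = 0.0053·Pd^0.26·e^(0.059·RH+f) = 1.968 μm/a
  Cl⁻ term: 0.01025·659.2^0.27·exp(0.036·92+0.049·6.3) = 2.21
  r_corr = 1.968 + 2.21 = 4.177 μm/a
Power-law: D(2) = r_corr · 2^0.667
  D(2) = 4.177 × 2^0.667 = 4.177 × 1.588 = 6.633 μm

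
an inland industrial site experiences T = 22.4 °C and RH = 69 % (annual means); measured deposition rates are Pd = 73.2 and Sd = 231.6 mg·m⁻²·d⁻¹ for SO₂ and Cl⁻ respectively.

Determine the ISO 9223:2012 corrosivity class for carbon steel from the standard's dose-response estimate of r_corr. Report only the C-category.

carbon steel: f(T) = -0.054·(T−10) [T>10 °C] = -0.6696
  Pd branch = 1.77·Pd^0.52·e^(0.02·RH+f) = 33.58 μm/a
  Cl⁻ term: 0.102·231.6^0.62·exp(0.033·69+0.04·22.4) = 71.25
  sum: 33.58 + 71.25 → r_corr = 104.8 μm/a
ISO 9223 Table 2 (carbon steel): 80 < 105 ≤ 200 μm/a ⇒ C5

C5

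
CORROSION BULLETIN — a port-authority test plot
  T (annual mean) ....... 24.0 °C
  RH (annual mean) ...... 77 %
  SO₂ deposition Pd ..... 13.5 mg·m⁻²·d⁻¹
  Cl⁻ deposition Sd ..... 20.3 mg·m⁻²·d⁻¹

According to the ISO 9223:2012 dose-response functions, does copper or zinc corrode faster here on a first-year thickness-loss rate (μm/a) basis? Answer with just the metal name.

copper: temperature factor f = -0.080·(14.0) = -1.1200
  SO₂ term: 0.0053·13.5^0.26·exp(0.059·77-1.1200) = 0.3197
  Cl⁻ term: 0.01025·20.3^0.27·exp(0.036·77+0.049·24.0) = 1.198
  r_corr = 0.3197 + 1.198 = 1.517 μm/a
zinc: temperature factor f = -0.071·(14.0) = -0.9940
  Pd branch = 0.0129·Pd^0.44·e^(0.046·RH+f) = 0.5182 μm/a
  Cl⁻ term: 0.0175·20.3^0.57·exp(0.008·77+0.085·24.0) = 1.386
  r_corr = 0.5182 + 1.386 = 1.904 μm/a
Ordering by μm/a: zinc (1.9) > copper (1.52)

zinc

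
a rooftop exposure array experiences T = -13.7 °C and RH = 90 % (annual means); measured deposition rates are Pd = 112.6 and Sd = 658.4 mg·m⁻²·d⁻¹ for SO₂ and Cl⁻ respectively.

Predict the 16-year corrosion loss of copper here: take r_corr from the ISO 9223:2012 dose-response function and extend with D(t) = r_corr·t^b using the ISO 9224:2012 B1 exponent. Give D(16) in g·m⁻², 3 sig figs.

copper: f(T) = +0.126·(T−10) [T≤10 °C] = -2.9862
  SO₂ term: 0.0053·112.6^0.26·exp(0.059·90-2.9862) = 0.1849
  Sd branch = 0.01025·Sd^0.27·e^(0.036·RH+0.049·T) = 0.7714 μm/a
  sum: 0.1849 + 0.7714 → r_corr = 0.9563 μm/a
Power-law: D(16) = r_corr · 16^0.667
  D(16) = 0.9563 × 16^0.667 = 0.9563 × 6.355 = 6.078 μm
  Mass loss = 6.078 μm × 8.96 g/cm³ = 54.46 g·m⁻²

D(16) = 54.5 g·m⁻²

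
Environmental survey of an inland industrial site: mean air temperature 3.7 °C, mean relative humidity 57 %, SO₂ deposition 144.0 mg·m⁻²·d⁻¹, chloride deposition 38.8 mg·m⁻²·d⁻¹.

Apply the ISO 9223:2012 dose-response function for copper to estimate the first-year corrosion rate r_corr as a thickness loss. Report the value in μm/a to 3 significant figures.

r_corr = 0.509 μm/a

copper: temperature factor f = +0.126·(-6.3) = -0.7938
  SO₂ term: 0.0053·144.0^0.26·exp(0.059·57-0.7938) = 0.2519
  Sd branch = 0.01025·Sd^0.27·e^(0.036·RH+0.049·T) = 0.2568 μm/a
  r_corr = 0.2519 + 0.2568 = 0.5087 μm/a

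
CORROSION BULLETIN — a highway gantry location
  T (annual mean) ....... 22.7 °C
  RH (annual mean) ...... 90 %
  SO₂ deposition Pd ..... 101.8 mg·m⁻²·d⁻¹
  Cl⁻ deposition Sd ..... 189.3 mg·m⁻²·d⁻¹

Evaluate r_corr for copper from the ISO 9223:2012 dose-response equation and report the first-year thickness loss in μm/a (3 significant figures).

copper: T>10 °C ⇒ hinge -0.080·(22.7−10) = -1.0160
  SO₂ term: 0.0053·101.8^0.26·exp(0.059·90-1.0160) = 1.292
  Cl⁻ term: 0.01025·189.3^0.27·exp(0.036·90+0.049·22.7) = 3.279
  r_corr = 1.292 + 3.279 = 4.571 μm/a

r_corr = 4.57 μm/a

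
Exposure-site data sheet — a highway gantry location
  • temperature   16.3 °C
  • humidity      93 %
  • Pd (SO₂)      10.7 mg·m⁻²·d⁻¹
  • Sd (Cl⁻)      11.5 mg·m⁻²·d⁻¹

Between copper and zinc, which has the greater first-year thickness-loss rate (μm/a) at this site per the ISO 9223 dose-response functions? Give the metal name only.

copper

copper: f(T) = -0.080·(T−10) [T>10 °C] = -0.5040
  Pd branch = 0.0053·Pd^0.26·e^(0.059·RH+f) = 1.432 μm/a
  Cl⁻ term: 0.01025·11.5^0.27·exp(0.036·93+0.049·16.3) = 1.253
  sum: 1.432 + 1.253 → r_corr = 2.685 μm/a
zinc: f(T) = -0.071·(T−10) [T>10 °C] = -0.4473
  Pd branch = 0.0129·Pd^0.44·e^(0.046·RH+f) = 1.687 μm/a
  Sd branch = 0.0175·Sd^0.57·e^(0.008·RH+0.085·T) = 0.5922 μm/a
  sum: 1.687 + 0.5922 → r_corr = 2.279 μm/a
Ordering by μm/a: copper (2.69) > zinc (2.28)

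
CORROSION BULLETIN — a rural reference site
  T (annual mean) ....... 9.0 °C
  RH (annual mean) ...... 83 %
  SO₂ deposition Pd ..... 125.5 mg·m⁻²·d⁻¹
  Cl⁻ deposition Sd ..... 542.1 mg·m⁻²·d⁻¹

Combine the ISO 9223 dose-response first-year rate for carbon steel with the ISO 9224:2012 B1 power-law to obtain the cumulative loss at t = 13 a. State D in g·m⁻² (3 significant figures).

D(13) = 6.33e+03 g·m⁻²

carbon steel: f(T) = +0.150·(T−10) [T≤10 °C] = -0.1500
  SO₂ term: 1.77·125.5^0.52·exp(0.02·83-0.1500) = 98.87
  Cl⁻ term: 0.102·542.1^0.62·exp(0.033·83+0.04·9.0) = 112.1
  r_corr = 98.87 + 112.1 = 211 μm/a
ISO 9224: D(t) = r_corr · t^b with b = 0.523 (carbon steel, B1)
  D(13) = 211 × 13^0.523 = 211 × 3.825 = 806.9 μm
  Mass loss = 806.9 μm × 7.85 g/cm³ = 6334 g·m⁻²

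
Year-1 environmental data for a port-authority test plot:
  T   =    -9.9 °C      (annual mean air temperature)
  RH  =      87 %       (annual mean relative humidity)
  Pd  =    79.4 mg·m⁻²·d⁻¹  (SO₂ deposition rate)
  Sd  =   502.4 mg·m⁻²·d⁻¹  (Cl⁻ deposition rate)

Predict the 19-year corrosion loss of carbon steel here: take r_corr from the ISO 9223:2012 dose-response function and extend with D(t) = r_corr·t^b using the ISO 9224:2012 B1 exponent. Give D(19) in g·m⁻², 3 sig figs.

carbon steel: temperature factor f = +0.150·(-19.9) = -2.9850
  sulphur-dioxide contribution → 4.957 μm/a
  chloride contribution → 57.3 μm/a
  total first-year rate 62.25 μm/a
Long-term exponent b (ISO 9224 Table 2, B1) = 0.523
  D(19) = 62.25 × 19^0.523 = 62.25 × 4.664 = 290.4 μm
  Mass loss = 290.4 μm × 7.85 g/cm³ = 2279 g·m⁻²

D(19) = 2.28e+03 g·m⁻²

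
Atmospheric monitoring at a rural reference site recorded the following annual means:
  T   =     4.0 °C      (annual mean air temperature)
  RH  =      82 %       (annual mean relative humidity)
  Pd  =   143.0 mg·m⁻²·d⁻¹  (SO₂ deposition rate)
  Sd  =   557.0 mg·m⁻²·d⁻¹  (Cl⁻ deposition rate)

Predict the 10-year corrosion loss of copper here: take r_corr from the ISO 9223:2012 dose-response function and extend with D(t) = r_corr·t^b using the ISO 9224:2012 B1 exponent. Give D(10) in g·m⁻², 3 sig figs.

D(10) = 102 g·m⁻²

copper: temperature factor f = +0.126·(-6.0) = -0.7560
  Pd branch = 0.0053·Pd^0.26·e^(0.059·RH+f) = 1.141 μm/a
  Sd branch = 0.01025·Sd^0.27·e^(0.036·RH+0.049·T) = 1.316 μm/a
  r_corr = 1.141 + 1.316 = 2.457 μm/a
Long-term exponent b (ISO 9224 Table 2, B1) = 0.667
  D(10) = 2.457 × 10^0.667 = 2.457 × 4.645 = 11.42 μm
  Mass loss = 11.42 μm × 8.96 g/cm³ = 102.3 g·m⁻²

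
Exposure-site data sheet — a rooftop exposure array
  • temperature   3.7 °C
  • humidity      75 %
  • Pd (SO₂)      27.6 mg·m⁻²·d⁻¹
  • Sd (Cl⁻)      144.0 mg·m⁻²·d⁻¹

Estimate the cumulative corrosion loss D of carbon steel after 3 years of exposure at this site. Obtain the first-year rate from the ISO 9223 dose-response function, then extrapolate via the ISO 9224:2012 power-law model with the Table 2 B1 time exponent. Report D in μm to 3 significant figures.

D(3) = 85.1 μm

carbon steel: T≤10 °C ⇒ hinge +0.150·(3.7−10) = -0.9450
  sulphur-dioxide contribution → 17.31 μm/a
  chloride contribution → 30.62 μm/a
  ⇒ r_corr(carbon steel) = 47.92 μm/a
ISO 9224: D(t) = r_corr · t^b with b = 0.523 (carbon steel, B1)
  D(3) = 47.92 × 3^0.523 = 47.92 × 1.776 = 85.13 μm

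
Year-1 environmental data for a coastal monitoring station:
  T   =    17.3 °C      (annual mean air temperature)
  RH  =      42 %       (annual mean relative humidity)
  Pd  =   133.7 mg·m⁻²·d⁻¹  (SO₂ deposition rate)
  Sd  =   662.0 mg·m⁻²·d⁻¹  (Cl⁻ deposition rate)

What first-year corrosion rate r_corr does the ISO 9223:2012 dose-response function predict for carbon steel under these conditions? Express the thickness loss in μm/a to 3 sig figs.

r_corr = 81.0 μm/a

carbon steel: T>10 °C ⇒ hinge -0.054·(17.3−10) = -0.3942
  sulphur-dioxide contribution → 35.25 μm/a
  chloride contribution → 45.71 μm/a
  total first-year rate 80.96 μm/a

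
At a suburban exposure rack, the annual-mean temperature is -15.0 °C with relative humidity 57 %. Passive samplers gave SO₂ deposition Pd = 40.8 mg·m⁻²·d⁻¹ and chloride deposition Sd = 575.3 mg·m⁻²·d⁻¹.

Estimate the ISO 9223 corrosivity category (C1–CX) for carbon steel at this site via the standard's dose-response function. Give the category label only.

C2

carbon steel: f(T) = +0.150·(T−10) [T≤10 °C] = -3.7500
  Pd branch = 1.77·Pd^0.52·e^(0.02·RH+f) = 0.8954 μm/a
  Sd branch = 0.102·Sd^0.62·e^(0.033·RH+0.04·T) = 18.88 μm/a
  sum: 0.8954 + 18.88 → r_corr = 19.78 μm/a
19.8 μm/a falls in (1.3, 25] for carbon steel → category C2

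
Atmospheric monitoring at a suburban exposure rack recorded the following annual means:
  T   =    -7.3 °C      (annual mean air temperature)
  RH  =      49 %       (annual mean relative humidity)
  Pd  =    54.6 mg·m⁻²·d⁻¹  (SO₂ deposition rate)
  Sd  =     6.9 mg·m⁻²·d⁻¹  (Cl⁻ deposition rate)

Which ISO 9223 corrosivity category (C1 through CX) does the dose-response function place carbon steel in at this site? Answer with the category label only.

C2

carbon steel: temperature factor f = +0.150·(-17.3) = -2.5950
  sulphur-dioxide contribution → 2.818 μm/a
  chloride contribution → 1.271 μm/a
  ⇒ r_corr(carbon steel) = 4.089 μm/a
4.09 μm/a falls in (1.3, 25] for carbon steel → category C2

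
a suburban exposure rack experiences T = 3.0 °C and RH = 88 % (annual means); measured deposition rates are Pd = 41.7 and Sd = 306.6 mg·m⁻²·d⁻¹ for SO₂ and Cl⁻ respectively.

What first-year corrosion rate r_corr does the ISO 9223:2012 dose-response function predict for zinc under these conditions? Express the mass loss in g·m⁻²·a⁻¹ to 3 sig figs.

zinc: temperature factor f = +0.038·(-7.0) = -0.2660
  Pd branch = 0.0129·Pd^0.44·e^(0.046·RH+f) = 2.924 μm/a
  Cl⁻ term: 0.0175·306.6^0.57·exp(0.008·88+0.085·3.0) = 1.194
  sum: 2.924 + 1.194 → r_corr = 4.117 μm/a
Convert to mass loss: 4.117 μm/a × 7.14 g/cm³ = 29.4 g·m⁻²·a⁻¹

r_corr = 29.4 g·m⁻²·a⁻¹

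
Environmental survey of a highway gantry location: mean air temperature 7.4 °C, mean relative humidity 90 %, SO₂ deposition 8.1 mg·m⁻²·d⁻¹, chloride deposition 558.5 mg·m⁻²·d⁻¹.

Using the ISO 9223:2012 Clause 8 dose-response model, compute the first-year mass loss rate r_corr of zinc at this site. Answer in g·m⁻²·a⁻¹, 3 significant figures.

zinc: T≤10 °C ⇒ hinge +0.038·(7.4−10) = -0.0988
  Pd branch = 0.0129·Pd^0.44·e^(0.046·RH+f) = 1.842 μm/a
  Sd branch = 0.0175·Sd^0.57·e^(0.008·RH+0.085·T) = 2.481 μm/a
  r_corr = 1.842 + 2.481 = 4.324 μm/a
Convert to mass loss: 4.324 μm/a × 7.14 g/cm³ = 30.87 g·m⁻²·a⁻¹

r_corr = 30.9 g·m⁻²·a⁻¹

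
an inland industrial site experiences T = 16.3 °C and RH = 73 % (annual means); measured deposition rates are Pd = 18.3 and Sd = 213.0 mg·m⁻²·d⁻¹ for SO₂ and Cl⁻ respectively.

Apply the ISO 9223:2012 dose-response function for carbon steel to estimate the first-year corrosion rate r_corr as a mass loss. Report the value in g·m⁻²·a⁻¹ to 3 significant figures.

r_corr = 668 g·m⁻²·a⁻¹

carbon steel: temperature factor f = -0.054·(6.3) = -0.3402
  sulphur-dioxide contribution → 24.59 μm/a
  chloride contribution → 60.47 μm/a
  total first-year rate 85.07 μm/a
Convert to mass loss: 85.07 μm/a × 7.85 g/cm³ = 667.8 g·m⁻²·a⁻¹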